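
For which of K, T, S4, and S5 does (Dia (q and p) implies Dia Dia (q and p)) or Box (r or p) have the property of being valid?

T, S4, S5

K-tableau for the negation not ((Dia (q and p) implies Dia Dia (q and p)) or Box (r or p)):
1. not ((Dia (q and p) implies Dia Dia (q and p)) or Box (r or p)), 0
2. not (Dia (q and p) implies Dia Dia (q and p)), 0
3. not Box (r or p), 0
4. Dia (q and p), 0
5. not Dia Dia (q and p), 0
6. not (r or p), 1
7. not r, 1
8. not p, 1
9. not Dia (q and p), 1
10. q and p, 2
11. q, 2
12. p, 2
13. not Dia (q and p), 2
Accessibility: 0R1, 0R2
Complete open branch: countermodel on a K-frame, so not valid in K.
T-tableau for the negation not ((Dia (q and p) implies Dia Dia (q and p)) or Box (r or p)):
1. not ((Dia (q and p) implies Dia Dia (q and p)) or Box (r or p)), 0
2. not (Dia (q and p) implies Dia Dia (q and p)), 0
3. not Box (r or p), 0
4. Dia (q and p), 0
5. not Dia Dia (q and p), 0
6. not Dia (q and p), 0
7. not (q and p), 0
8. not p, 0
9. not (r or p), 1
10. not r, 1
11. not p, 1
12. not Dia (q and p), 1
13. not (q and p), 1
14. q and p, 2
15. q, 2
16. p, 2
17. not Dia (q and p), 2
18. not (q and p), 2
19. not p, 2
Accessibility: 0R0, 0R1, 0R2, 1R1, 2R2
Branch closes: p and not p both at 2.
Every branch closes (one shown): valid in T, hence also in S4, S5 (every theorem of T is a theorem of S4 and S5).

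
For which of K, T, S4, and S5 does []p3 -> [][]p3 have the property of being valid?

S4, S5

S4-tableau for the negation ~([]p3 -> [][]p3):
1. ~([]p3 -> [][]p3), 0
2. []p3, 0   [~->-rule on 1]
3. ~[][]p3, 0   [~->-rule on 1]
4. p3, 0   [[]-rule on 2 via 0R0]
5. ~[]p3, 1   [~[]-rule on 3: fresh world 1, 0R1]
6. p3, 1   [[]-rule on 2 via 0R1]
7. ~p3, 2   [~[]-rule on 5: fresh world 2, 1R2]
8. p3, 2   [[]-rule on 2 via 0R2]
Accessibility: 0R0, 0R1, 0R2, 1R1, 1R2, 2R2
Branch closes: p3 and ~p3 both at 2.
Every branch closes (one shown): valid in S4, hence also in S5 (every theorem of S4 is a theorem of S5).
T-tableau for the negation ~([]p3 -> [][]p3):
1. ~([]p3 -> [][]p3), 0
2. []p3, 0   [~->-rule on 1]
3. ~[][]p3, 0   [~->-rule on 1]
4. p3, 0   [[]-rule on 2 via 0R0]
5. ~[]p3, 1   [~[]-rule on 3: fresh world 1, 0R1]
6. p3, 1   [[]-rule on 2 via 0R1]
7. ~p3, 2   [~[]-rule on 5: fresh world 2, 1R2]
Accessibility: 0R0, 0R1, 1R1, 1R2, 2R2
Complete open branch: countermodel on a T-frame, so not valid in T, nor in K (the same frame is also a K-frame).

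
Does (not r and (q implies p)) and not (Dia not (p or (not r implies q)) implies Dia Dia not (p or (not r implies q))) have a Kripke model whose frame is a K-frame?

1. (not r and (q implies p)) and not (Dia not (p or (not r implies q)) implies Dia Dia not (p or (not r implies q))), w0
2. not r and (q implies p), w0
3. not (Dia not (p or (not r implies q)) implies Dia Dia not (p or (not r implies q))), w0
4. not r, w0
5. q implies p, w0
6. Dia not (p or (not r implies q)), w0
7. not Dia Dia not (p or (not r implies q)), w0
8. p, w0
9. not (p or (not r implies q)), w1
10. not p, w1
11. not (not r implies q), w1
12. not r, w1
13. not q, w1
14. not Dia not (p or (not r implies q)), w1
Accessibility: w0Rw1

Satisfiable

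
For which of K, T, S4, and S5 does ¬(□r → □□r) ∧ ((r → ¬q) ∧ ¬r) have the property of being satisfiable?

K

T-tableau for the formula:
1. ¬(□r → □□r) ∧ ((r → ¬q) ∧ ¬r), 0
2. ¬(□r → □□r), 0   [∧-rule on 1]
3. (r → ¬q) ∧ ¬r, 0   [∧-rule on 1]
4. □r, 0   [¬→-rule on 2]
5. ¬□□r, 0   [¬→-rule on 2]
6. r → ¬q, 0   [∧-rule on 3]
7. ¬r, 0   [∧-rule on 3]
8. r, 0   [□-rule on 4 via 0R0]
Accessibility: 0R0
Branch closes: r and ¬r both at 0.
Every branch closes (one shown): unsatisfiable in T, hence also in S4, S5 (every S4/S5-frame is a T-frame).
K-tableau for the formula:
1. ¬(□r → □□r) ∧ ((r → ¬q) ∧ ¬r), 0
2. ¬(□r → □□r), 0   [∧-rule on 1]
3. (r → ¬q) ∧ ¬r, 0   [∧-rule on 1]
4. □r, 0   [¬→-rule on 2]
5. ¬□□r, 0   [¬→-rule on 2]
6. r → ¬q, 0   [∧-rule on 3]
7. ¬r, 0   [∧-rule on 3]
8. ¬q, 0   [→-rule on 6 (branches; this branch)]
9. ¬□r, 1   [¬□-rule on 5: fresh world 1, 0R1]
10. r, 1   [□-rule on 4 via 0R1]
11. ¬r, 2   [¬□-rule on 9: fresh world 2, 1R2]
Accessibility: 0R1, 1R2
Complete open branch: satisfiable in K.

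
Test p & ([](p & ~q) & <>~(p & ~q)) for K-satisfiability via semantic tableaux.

1. p & ([](p & ~q) & <>~(p & ~q)), u
2. p, u
3. [](p & ~q) & <>~(p & ~q), u
4. [](p & ~q), u
5. <>~(p & ~q), u
6. ~(p & ~q), v
7. p & ~q, v
8. p, v
9. ~q, v
10. q, v
Accessibility: uRv
Branch closes: q and ~q both at v.
Every branch closes; the branch above is one of them.

Unsatisfiable (every branch closes)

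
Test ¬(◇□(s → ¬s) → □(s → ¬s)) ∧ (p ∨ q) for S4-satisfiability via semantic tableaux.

Yes, satisfiable

1. ¬(◇□(s → ¬s) → □(s → ¬s)) ∧ (p ∨ q), 0
2. ¬(◇□(s → ¬s) → □(s → ¬s)), 0
3. p ∨ q, 0
4. ◇□(s → ¬s), 0
5. ¬□(s → ¬s), 0
6. q, 0
7. □(s → ¬s), 1
8. s → ¬s, 1
9. ¬s, 1
10. ¬(s → ¬s), 2
11. s, 2
Accessibility: 0R0, 0R1, 0R2, 1R1, 2R2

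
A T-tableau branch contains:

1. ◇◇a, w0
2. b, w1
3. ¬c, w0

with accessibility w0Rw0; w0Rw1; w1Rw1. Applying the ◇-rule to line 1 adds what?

a fresh world w2 with w0Rw2, and ◇a at w2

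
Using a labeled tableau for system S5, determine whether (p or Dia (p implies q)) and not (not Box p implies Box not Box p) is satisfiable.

1. (p or Dia (p implies q)) and not (not Box p implies Box not Box p), u
2. p or Dia (p implies q), u
3. not (not Box p implies Box not Box p), u
4. not Box p, u
5. not Box not Box p, u
6. Dia (p implies q), u
7. not p, v
8. Box p, w
9. p, u
10. p, v
Accessibility: uRu, uRv, uRw, vRu, vRv, vRw, wRu, wRv, wRw
Branch closes: p and not p both at v.
Every branch closes; the branch above is one of them.

No, unsatisfiable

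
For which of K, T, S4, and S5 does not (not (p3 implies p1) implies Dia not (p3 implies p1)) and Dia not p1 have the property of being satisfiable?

K

K-tableau for the formula:
1. not (not (p3 implies p1) implies Dia not (p3 implies p1)) and Dia not p1, w0
2. not (not (p3 implies p1) implies Dia not (p3 implies p1)), w0   [and-rule on 1]
3. Dia not p1, w0   [and-rule on 1]
4. not (p3 implies p1), w0   [neg-implies-rule on 2]
5. not Dia not (p3 implies p1), w0   [neg-implies-rule on 2]
6. p3, w0   [neg-implies-rule on 4]
7. not p1, w0   [neg-implies-rule on 4]
8. not p1, w1   [Dia-rule on 3: fresh world w1, w0Rw1]
9. p3 implies p1, w1   [neg-Dia-rule on 5 via w0Rw1]
10. not p3, w1   [implies-rule on 9 (branches; this branch)]
Accessibility: w0Rw1
Complete open branch: satisfiable in K.
T-tableau for the formula:
1. not (not (p3 implies p1) implies Dia not (p3 implies p1)) and Dia not p1, w0
2. not (not (p3 implies p1) implies Dia not (p3 implies p1)), w0   [and-rule on 1]
3. Dia not p1, w0   [and-rule on 1]
4. not (p3 implies p1), w0   [neg-implies-rule on 2]
5. not Dia not (p3 implies p1), w0   [neg-implies-rule on 2]
6. p3, w0   [neg-implies-rule on 4]
7. not p1, w0   [neg-implies-rule on 4]
8. p3 implies p1, w0   [neg-Dia-rule on 5 via w0Rw0]
9. p1, w0   [implies-rule on 8 (branches; this branch)]
Accessibility: w0Rw0
Branch closes: p1 and not p1 both at w0.
Every branch closes (one shown): unsatisfiable in T, hence also in S4, S5 (every S4/S5-frame is a T-frame).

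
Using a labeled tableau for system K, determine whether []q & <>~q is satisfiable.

1. []q & <>~q, 0
2. []q, 0
3. <>~q, 0
4. ~q, 1
5. q, 1
Accessibility: 0R1
Branch closes: q and ~q both at 1.
All branches of the tableau close; one closing branch shown above.

No, unsatisfiable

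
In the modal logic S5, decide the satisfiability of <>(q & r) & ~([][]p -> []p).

Unsatisfiable

1. <>(q & r) & ~([][]p -> []p), 0
2. <>(q & r), 0
3. ~([][]p -> []p), 0
4. [][]p, 0
5. ~[]p, 0
6. []p, 0
7. p, 0
8. q & r, 1
9. q, 1
10. r, 1
11. []p, 1
12. p, 1
13. ~p, 2
14. []p, 2
15. p, 2
Accessibility: 0R0, 0R1, 0R2, 1R0, 1R1, 1R2, 2R0, 2R1, 2R2
Branch closes: p and ~p both at 2.
Every branch closes; the branch above is one of them.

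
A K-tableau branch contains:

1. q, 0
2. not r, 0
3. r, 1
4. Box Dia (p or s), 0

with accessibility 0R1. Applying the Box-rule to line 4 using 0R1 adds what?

Dia (p or s), 1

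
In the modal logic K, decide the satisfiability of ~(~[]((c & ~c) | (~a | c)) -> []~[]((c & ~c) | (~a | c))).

1. ~(~[]((c & ~c) | (~a | c)) -> []~[]((c & ~c) | (~a | c))), u
2. ~[]((c & ~c) | (~a | c)), u
3. ~[]~[]((c & ~c) | (~a | c)), u
4. ~((c & ~c) | (~a | c)), v
5. ~(c & ~c), v
6. ~(~a | c), v
7. a, v
8. ~c, v
9. []((c & ~c) | (~a | c)), w
Accessibility: uRv, uRw

Satisfiable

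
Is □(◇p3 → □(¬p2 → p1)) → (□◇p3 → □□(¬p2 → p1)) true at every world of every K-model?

Tableau for the negation ¬(□(◇p3 → □(¬p2 → p1)) → (□◇p3 → □□(¬p2 → p1))):
1. ¬(□(◇p3 → □(¬p2 → p1)) → (□◇p3 → □□(¬p2 → p1))), 0
2. □(◇p3 → □(¬p2 → p1)), 0
3. ¬(□◇p3 → □□(¬p2 → p1)), 0
4. □◇p3, 0
5. ¬□□(¬p2 → p1), 0
6. ¬□(¬p2 → p1), 1
7. ◇p3 → □(¬p2 → p1), 1
8. ◇p3, 1
9. ¬◇p3, 1
10. ¬(¬p2 → p1), 2
11. ¬p2, 2
12. ¬p1, 2
13. ¬p3, 2
14. p3, 3
15. ¬p3, 3
Accessibility: 0R1, 1R2, 1R3
Branch closes: p3 and ¬p3 both at 3.
Every branch of the negation's tableau closes; the branch above is one of them.

Yes, valid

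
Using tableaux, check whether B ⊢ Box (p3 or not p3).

Valid

Tableau for the negation not Box (p3 or not p3):
1. not Box (p3 or not p3), 0
2. not (p3 or not p3), 1   [neg-Box-rule on 1: fresh world 1, 0R1]
3. not p3, 1   [neg-or-rule on 2]
4. p3, 1   [neg-or-rule on 2]
Accessibility: 0R0, 0R1, 1R0, 1R1
Branch closes: p3 and not p3 both at 1.
Every branch of the negation's tableau closes; the branch above is one of them.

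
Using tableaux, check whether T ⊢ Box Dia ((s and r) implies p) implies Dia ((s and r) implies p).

Yes, valid

Tableau for the negation not (Box Dia ((s and r) implies p) implies Dia ((s and r) implies p)):
1. not (Box Dia ((s and r) implies p) implies Dia ((s and r) implies p)), 0
2. Box Dia ((s and r) implies p), 0
3. not Dia ((s and r) implies p), 0
4. Dia ((s and r) implies p), 0
5. not ((s and r) implies p), 0
6. s and r, 0
7. not p, 0
8. s, 0
9. r, 0
10. (s and r) implies p, 1
11. Dia ((s and r) implies p), 1
12. not ((s and r) implies p), 1
13. s and r, 1
14. not p, 1
15. s, 1
16. r, 1
17. not (s and r), 1
18. not r, 1
Accessibility: 0R0, 0R1, 1R1
Branch closes: r and not r both at 1.
Every branch of the negation's tableau closes; the branch above is one of them.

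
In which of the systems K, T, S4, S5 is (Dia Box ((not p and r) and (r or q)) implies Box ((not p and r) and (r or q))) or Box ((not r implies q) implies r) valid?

S4-tableau for the negation not ((Dia Box ((not p and r) and (r or q)) implies Box ((not p and r) and (r or q))) or Box ((not r implies q) implies r)):
1. not ((Dia Box ((not p and r) and (r or q)) implies Box ((not p and r) and (r or q))) or Box ((not r implies q) implies r)), u
2. not (Dia Box ((not p and r) and (r or q)) implies Box ((not p and r) and (r or q))), u
3. not Box ((not r implies q) implies r), u
4. Dia Box ((not p and r) and (r or q)), u
5. not Box ((not p and r) and (r or q)), u
6. not ((not r implies q) implies r), v
7. not r implies q, v
8. not r, v
9. q, v
10. Box ((not p and r) and (r or q)), w
11. (not p and r) and (r or q), w
12. not p and r, w
13. r or q, w
14. not p, w
15. r, w
16. q, w
17. not ((not p and r) and (r or q)), x
18. not (r or q), x
19. not r, x
20. not q, x
Accessibility: uRu, uRv, uRw, uRx, vRv, wRw, xRx
Complete open branch: countermodel on an S4-frame, so not valid in S4, nor in K, T (the same frame is also a K-frame and a T-frame).
S5-tableau for the negation not ((Dia Box ((not p and r) and (r or q)) implies Box ((not p and r) and (r or q))) or Box ((not r implies q) implies r)):
1. not ((Dia Box ((not p and r) and (r or q)) implies Box ((not p and r) and (r or q))) or Box ((not r implies q) implies r)), u
2. not (Dia Box ((not p and r) and (r or q)) implies Box ((not p and r) and (r or q))), u
3. not Box ((not r implies q) implies r), u
4. Dia Box ((not p and r) and (r or q)), u
5. not Box ((not p and r) and (r or q)), u
6. not ((not r implies q) implies r), v
7. not r implies q, v
8. not r, v
9. q, v
10. Box ((not p and r) and (r or q)), w
11. (not p and r) and (r or q), u
12. not p and r, u
13. r or q, u
14. not p, u
15. r, u
16. (not p and r) and (r or q), v
17. not p and r, v
18. r or q, v
19. not p, v
20. r, v
Accessibility: uRu, uRv, uRw, vRu, vRv, vRw, wRu, wRv, wRw
Branch closes: r and not r both at v.
Every branch closes (one shown): valid in S5.

S5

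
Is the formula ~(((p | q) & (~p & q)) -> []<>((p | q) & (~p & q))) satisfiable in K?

1. ~(((p | q) & (~p & q)) -> []<>((p | q) & (~p & q))), 0
2. (p | q) & (~p & q), 0
3. ~[]<>((p | q) & (~p & q)), 0
4. p | q, 0
5. ~p & q, 0
6. ~p, 0
7. q, 0
8. ~<>((p | q) & (~p & q)), 1
Accessibility: 0R1

Satisfiable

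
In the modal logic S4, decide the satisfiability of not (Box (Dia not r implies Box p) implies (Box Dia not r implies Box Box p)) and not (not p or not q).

No, unsatisfiable

1. not (Box (Dia not r implies Box p) implies (Box Dia not r implies Box Box p)) and not (not p or not q), 0
2. not (Box (Dia not r implies Box p) implies (Box Dia not r implies Box Box p)), 0
3. not (not p or not q), 0
4. Box (Dia not r implies Box p), 0
5. not (Box Dia not r implies Box Box p), 0
6. p, 0
7. q, 0
8. Box Dia not r, 0
9. not Box Box p, 0
10. Dia not r implies Box p, 0
11. Dia not r, 0
12. Box p, 0
13. not Box p, 1
14. Dia not r implies Box p, 1
15. Dia not r, 1
16. p, 1
17. not Dia not r, 1
18. r, 1
19. not r, 2
20. Dia not r implies Box p, 2
21. Dia not r, 2
22. p, 2
23. Box p, 2
24. not p, 3
25. Dia not r implies Box p, 3
26. Dia not r, 3
27. p, 3
Accessibility: 0R0, 0R1, 0R2, 0R3, 1R1, 1R3, 2R2, 3R3
Branch closes: p and not p both at 3.
All branches of the tableau close; one closing branch shown above.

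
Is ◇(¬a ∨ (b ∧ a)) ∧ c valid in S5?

Not valid

Tableau for the negation ¬(◇(¬a ∨ (b ∧ a)) ∧ c):
1. ¬(◇(¬a ∨ (b ∧ a)) ∧ c), u
2. ¬c, u
Accessibility: uRu
The negation has an open branch (countermodel exists).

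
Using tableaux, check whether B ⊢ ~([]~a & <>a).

Tableau for the negation []~a & <>a:
1. []~a & <>a, u
2. []~a, u
3. <>a, u
4. ~a, u
5. a, v
6. ~a, v
Accessibility: uRu, uRv, vRu, vRv
Branch closes: a and ~a both at v.
Every branch of the negation's tableau closes; the branch above is one of them.

Valid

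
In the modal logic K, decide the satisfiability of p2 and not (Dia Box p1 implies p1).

1. p2 and not (Dia Box p1 implies p1), w0
2. p2, w0
3. not (Dia Box p1 implies p1), w0
4. Dia Box p1, w0
5. not p1, w0
6. Box p1, w1
Accessibility: w0Rw1

Satisfiable (open branch found)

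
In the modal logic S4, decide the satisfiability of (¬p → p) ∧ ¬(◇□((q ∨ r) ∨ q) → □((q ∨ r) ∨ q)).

1. (¬p → p) ∧ ¬(◇□((q ∨ r) ∨ q) → □((q ∨ r) ∨ q)), u
2. ¬p → p, u
3. ¬(◇□((q ∨ r) ∨ q) → □((q ∨ r) ∨ q)), u
4. ◇□((q ∨ r) ∨ q), u
5. ¬□((q ∨ r) ∨ q), u
6. p, u
7. □((q ∨ r) ∨ q), v
8. (q ∨ r) ∨ q, v
9. q, v
10. ¬((q ∨ r) ∨ q), w
11. ¬(q ∨ r), w
12. ¬q, w
13. ¬r, w
Accessibility: uRu, uRv, uRw, vRv, wRw

Satisfiable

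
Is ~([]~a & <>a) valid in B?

Valid

Tableau for the negation []~a & <>a:
1. []~a & <>a, u
2. []~a, u
3. <>a, u
4. ~a, u
5. a, v
6. ~a, v
Accessibility: uRu, uRv, vRu, vRv
Branch closes: a and ~a both at v.
Every branch of the negation's tableau closes; the branch above is one of them.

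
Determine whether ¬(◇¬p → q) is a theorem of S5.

Tableau for the negation ◇¬p → q:
1. ◇¬p → q, u
2. q, u
Accessibility: uRu
The negation has an open branch (countermodel exists).

No, not valid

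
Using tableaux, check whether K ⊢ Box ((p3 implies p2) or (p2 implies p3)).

Yes, valid

Tableau for the negation not Box ((p3 implies p2) or (p2 implies p3)):
1. not Box ((p3 implies p2) or (p2 implies p3)), u
2. not ((p3 implies p2) or (p2 implies p3)), v   [neg-Box-rule on 1: fresh world v, uRv]
3. not (p3 implies p2), v   [neg-or-rule on 2]
4. not (p2 implies p3), v   [neg-or-rule on 2]
5. p3, v   [neg-implies-rule on 3]
6. not p2, v   [neg-implies-rule on 3]
7. p2, v   [neg-implies-rule on 4]
8. not p3, v   [neg-implies-rule on 4]
Accessibility: uRv
Branch closes: p2 and not p2 both at v.
All branches of the negation close; one closing branch shown above.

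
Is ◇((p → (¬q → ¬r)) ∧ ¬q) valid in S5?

Tableau for the negation ¬◇((p → (¬q → ¬r)) ∧ ¬q):
1. ¬◇((p → (¬q → ¬r)) ∧ ¬q), w0
2. ¬((p → (¬q → ¬r)) ∧ ¬q), w0   [¬◇-rule on 1 via w0Rw0]
3. q, w0   [¬∧-rule on 2 (branches; this branch)]
Accessibility: w0Rw0
The negation has an open branch (countermodel exists).

Not valid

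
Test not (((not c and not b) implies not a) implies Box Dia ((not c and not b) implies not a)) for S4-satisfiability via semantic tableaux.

Satisfiable

1. not (((not c and not b) implies not a) implies Box Dia ((not c and not b) implies not a)), u
2. (not c and not b) implies not a, u
3. not Box Dia ((not c and not b) implies not a), u
4. not a, u
5. not Dia ((not c and not b) implies not a), v
6. not ((not c and not b) implies not a), v
7. not c and not b, v
8. a, v
9. not c, v
10. not b, v
Accessibility: uRu, uRv, vRv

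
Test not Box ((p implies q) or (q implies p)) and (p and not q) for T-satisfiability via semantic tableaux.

1. not Box ((p implies q) or (q implies p)) and (p and not q), u
2. not Box ((p implies q) or (q implies p)), u   [and-rule on 1]
3. p and not q, u   [and-rule on 1]
4. p, u   [and-rule on 3]
5. not q, u   [and-rule on 3]
6. not ((p implies q) or (q implies p)), v   [neg-Box-rule on 2: fresh world v, uRv]
7. not (p implies q), v   [neg-or-rule on 6]
8. not (q implies p), v   [neg-or-rule on 6]
9. p, v   [neg-implies-rule on 7]
10. not q, v   [neg-implies-rule on 7]
11. q, v   [neg-implies-rule on 8]
12. not p, v   [neg-implies-rule on 8]
Accessibility: uRu, uRv, vRv
Branch closes: q and not q both at v.
(One branch shown.) All branches close.

Unsatisfiable (every branch closes)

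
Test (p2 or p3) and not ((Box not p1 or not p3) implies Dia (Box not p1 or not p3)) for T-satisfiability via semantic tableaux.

No, unsatisfiable

1. (p2 or p3) and not ((Box not p1 or not p3) implies Dia (Box not p1 or not p3)), u
2. p2 or p3, u   [and-rule on 1]
3. not ((Box not p1 or not p3) implies Dia (Box not p1 or not p3)), u   [and-rule on 1]
4. Box not p1 or not p3, u   [neg-implies-rule on 3]
5. not Dia (Box not p1 or not p3), u   [neg-implies-rule on 3]
6. not (Box not p1 or not p3), u   [neg-Dia-rule on 5 via uRu]
7. not Box not p1, u   [neg-or-rule on 6]
8. p3, u   [neg-or-rule on 6]
9. Box not p1, u   [or-rule on 4 (branches; this branch)]
10. not p1, u   [Box-rule on 9 via uRu]
11. p1, v   [neg-Box-rule on 7: fresh world v, uRv]
12. not (Box not p1 or not p3), v   [neg-Dia-rule on 5 via uRv]
13. not Box not p1, v   [neg-or-rule on 12]
14. p3, v   [neg-or-rule on 12]
15. not p1, v   [Box-rule on 9 via uRv]
Accessibility: uRu, uRv, vRv
Branch closes: p1 and not p1 both at v.
Every branch closes; the branch above is one of them.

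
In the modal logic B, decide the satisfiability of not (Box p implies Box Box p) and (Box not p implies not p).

Yes, satisfiable

1. not (Box p implies Box Box p) and (Box not p implies not p), u
2. not (Box p implies Box Box p), u   [and-rule on 1]
3. Box not p implies not p, u   [and-rule on 1]
4. Box p, u   [neg-implies-rule on 2]
5. not Box Box p, u   [neg-implies-rule on 2]
6. p, u   [Box-rule on 4 via uRu]
7. not Box not p, u   [implies-rule on 3 (branches; this branch)]
8. not Box p, v   [neg-Box-rule on 5: fresh world v, uRv]
9. p, v   [Box-rule on 4 via uRv]
10. p, w   [neg-Box-rule on 7: fresh world w, uRw]
11. not p, x   [neg-Box-rule on 8: fresh world x, vRx]
Accessibility: uRu, uRv, uRw, vRu, vRv, vRx, wRu, wRw, xRv, xRx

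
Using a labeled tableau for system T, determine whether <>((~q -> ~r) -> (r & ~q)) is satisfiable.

1. <>((~q -> ~r) -> (r & ~q)), 0
2. (~q -> ~r) -> (r & ~q), 1
3. r & ~q, 1
4. r, 1
5. ~q, 1
Accessibility: 0R0, 0R1, 1R1

Yes, satisfiable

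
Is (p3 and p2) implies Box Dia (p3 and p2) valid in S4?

Tableau for the negation not ((p3 and p2) implies Box Dia (p3 and p2)):
1. not ((p3 and p2) implies Box Dia (p3 and p2)), 0
2. p3 and p2, 0   [neg-implies-rule on 1]
3. not Box Dia (p3 and p2), 0   [neg-implies-rule on 1]
4. p3, 0   [and-rule on 2]
5. p2, 0   [and-rule on 2]
6. not Dia (p3 and p2), 1   [neg-Box-rule on 3: fresh world 1, 0R1]
7. not (p3 and p2), 1   [neg-Dia-rule on 6 via 1R1]
8. not p2, 1   [neg-and-rule on 7 (branches; this branch)]
Accessibility: 0R0, 0R1, 1R1
The negation has an open branch (countermodel exists).

No, not valid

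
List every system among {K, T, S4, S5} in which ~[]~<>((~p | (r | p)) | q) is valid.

T-tableau for the negation []~<>((~p | (r | p)) | q):
1. []~<>((~p | (r | p)) | q), w0
2. ~<>((~p | (r | p)) | q), w0
3. ~((~p | (r | p)) | q), w0
4. ~(~p | (r | p)), w0
5. ~q, w0
6. p, w0
7. ~(r | p), w0
8. ~r, w0
9. ~p, w0
Accessibility: w0Rw0
Branch closes: p and ~p both at w0.
Every branch closes (one shown): valid in T, hence also in S4, S5 (every theorem of T is a theorem of S4 and S5).
K-tableau for the negation []~<>((~p | (r | p)) | q):
1. []~<>((~p | (r | p)) | q), w0
Complete open branch: countermodel on a K-frame, so not valid in K.

T, S4, S5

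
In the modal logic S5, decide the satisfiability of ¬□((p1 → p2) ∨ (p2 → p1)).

No, unsatisfiable

1. ¬□((p1 → p2) ∨ (p2 → p1)), w0
2. ¬((p1 → p2) ∨ (p2 → p1)), w1
3. ¬(p1 → p2), w1
4. ¬(p2 → p1), w1
5. p1, w1
6. ¬p2, w1
7. p2, w1
8. ¬p1, w1
Accessibility: w0Rw0, w0Rw1, w1Rw0, w1Rw1
Branch closes: p2 and ¬p2 both at w1.
Every branch closes; the branch above is one of them.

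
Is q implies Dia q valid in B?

Tableau for the negation not (q implies Dia q):
1. not (q implies Dia q), w0
2. q, w0
3. not Dia q, w0
4. not q, w0
Accessibility: w0Rw0
Branch closes: q and not q both at w0.
All branches of the negation close; one closing branch shown above.

Valid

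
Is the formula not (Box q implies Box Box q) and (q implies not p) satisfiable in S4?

1. not (Box q implies Box Box q) and (q implies not p), w0
2. not (Box q implies Box Box q), w0   [and-rule on 1]
3. q implies not p, w0   [and-rule on 1]
4. Box q, w0   [neg-implies-rule on 2]
5. not Box Box q, w0   [neg-implies-rule on 2]
6. q, w0   [Box-rule on 4 via w0Rw0]
7. not p, w0   [implies-rule on 3 (branches; this branch)]
8. not Box q, w1   [neg-Box-rule on 5: fresh world w1, w0Rw1]
9. q, w1   [Box-rule on 4 via w0Rw1]
10. not q, w2   [neg-Box-rule on 8: fresh world w2, w1Rw2]
11. q, w2   [Box-rule on 4 via w0Rw2]
Accessibility: w0Rw0, w0Rw1, w0Rw2, w1Rw1, w1Rw2, w2Rw2
Branch closes: q and not q both at w2.
All branches of the tableau close; one closing branch shown above.

Unsatisfiable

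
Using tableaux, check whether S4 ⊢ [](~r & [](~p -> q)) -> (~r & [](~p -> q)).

Yes, valid

Tableau for the negation ~([](~r & [](~p -> q)) -> (~r & [](~p -> q))):
1. ~([](~r & [](~p -> q)) -> (~r & [](~p -> q))), 0
2. [](~r & [](~p -> q)), 0
3. ~(~r & [](~p -> q)), 0
4. ~r & [](~p -> q), 0
5. ~r, 0
6. [](~p -> q), 0
7. ~p -> q, 0
8. ~[](~p -> q), 0
9. q, 0
10. ~(~p -> q), 1
11. ~p, 1
12. ~q, 1
13. ~r & [](~p -> q), 1
14. ~r, 1
15. [](~p -> q), 1
16. ~p -> q, 1
17. q, 1
Accessibility: 0R0, 0R1, 1R1
Branch closes: q and ~q both at 1.
Every branch of the negation's tableau closes; the branch above is one of them.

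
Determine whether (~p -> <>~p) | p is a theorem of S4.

Tableau for the negation ~((~p -> <>~p) | p):
1. ~((~p -> <>~p) | p), w0
2. ~(~p -> <>~p), w0   [~|-rule on 1]
3. ~p, w0   [~|-rule on 1]
4. ~<>~p, w0   [~->-rule on 2]
5. p, w0   [~<>-rule on 4 via w0Rw0]
Accessibility: w0Rw0
Branch closes: p and ~p both at w0.
All branches of the negation close; one closing branch shown above.

Valid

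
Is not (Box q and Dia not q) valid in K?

Valid in K

Tableau for the negation Box q and Dia not q:
1. Box q and Dia not q, w0
2. Box q, w0   [and-rule on 1]
3. Dia not q, w0   [and-rule on 1]
4. not q, w1   [Dia-rule on 3: fresh world w1, w0Rw1]
5. q, w1   [Box-rule on 2 via w0Rw1]
Accessibility: w0Rw1
Branch closes: q and not q both at w1.
All branches of the negation close; one closing branch shown above.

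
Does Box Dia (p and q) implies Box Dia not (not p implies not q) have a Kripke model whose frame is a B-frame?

Yes, satisfiable

1. Box Dia (p and q) implies Box Dia not (not p implies not q), w0
2. Box Dia not (not p implies not q), w0   [implies-rule on 1 (branches; this branch)]
3. Dia not (not p implies not q), w0   [Box-rule on 2 via w0Rw0]
4. not (not p implies not q), w1   [Dia-rule on 3: fresh world w1, w0Rw1]
5. not p, w1   [neg-implies-rule on 4]
6. q, w1   [neg-implies-rule on 4]
7. Dia not (not p implies not q), w1   [Box-rule on 2 via w0Rw1]
8. not (not p implies not q), w2   [Dia-rule on 7: fresh world w2, w1Rw2]
9. not p, w2   [neg-implies-rule on 8]
10. q, w2   [neg-implies-rule on 8]
Accessibility: w0Rw0, w0Rw1, w1Rw0, w1Rw1, w1Rw2, w2Rw1, w2Rw2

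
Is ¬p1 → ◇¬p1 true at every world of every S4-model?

Yes, valid

Tableau for the negation ¬(¬p1 → ◇¬p1):
1. ¬(¬p1 → ◇¬p1), w0
2. ¬p1, w0
3. ¬◇¬p1, w0
4. p1, w0
Accessibility: w0Rw0
Branch closes: p1 and ¬p1 both at w0.
All branches of the negation close; one closing branch shown above.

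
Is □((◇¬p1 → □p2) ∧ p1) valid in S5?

Tableau for the negation ¬□((◇¬p1 → □p2) ∧ p1):
1. ¬□((◇¬p1 → □p2) ∧ p1), 0
2. ¬((◇¬p1 → □p2) ∧ p1), 1
3. ¬p1, 1
Accessibility: 0R0, 0R1, 1R0, 1R1
The negation has an open branch (countermodel exists).

Not valid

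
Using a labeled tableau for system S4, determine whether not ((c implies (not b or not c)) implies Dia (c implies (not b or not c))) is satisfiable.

Unsatisfiable

1. not ((c implies (not b or not c)) implies Dia (c implies (not b or not c))), w0
2. c implies (not b or not c), w0
3. not Dia (c implies (not b or not c)), w0
4. not (c implies (not b or not c)), w0
5. c, w0
6. not (not b or not c), w0
7. b, w0
8. not b or not c, w0
9. not c, w0
Accessibility: w0Rw0
Branch closes: c and not c both at w0.
Every branch closes; the branch above is one of them.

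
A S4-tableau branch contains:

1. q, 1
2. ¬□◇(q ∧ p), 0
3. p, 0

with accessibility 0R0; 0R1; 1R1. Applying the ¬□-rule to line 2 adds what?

a fresh world 2 with 0R2, and ¬◇(q ∧ p) at 2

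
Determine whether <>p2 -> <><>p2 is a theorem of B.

Yes, valid

Tableau for the negation ~(<>p2 -> <><>p2):
1. ~(<>p2 -> <><>p2), w0
2. <>p2, w0
3. ~<><>p2, w0
4. ~<>p2, w0
5. ~p2, w0
6. p2, w1
7. ~<>p2, w1
8. ~p2, w1
Accessibility: w0Rw0, w0Rw1, w1Rw0, w1Rw1
Branch closes: p2 and ~p2 both at w1.
All branches of the negation close; one closing branch shown above.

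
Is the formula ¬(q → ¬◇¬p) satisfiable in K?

1. ¬(q → ¬◇¬p), w0
2. q, w0
3. ◇¬p, w0
4. ¬p, w1
Accessibility: w0Rw1

Yes, satisfiable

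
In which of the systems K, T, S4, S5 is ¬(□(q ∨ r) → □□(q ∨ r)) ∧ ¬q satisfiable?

K, T

T-tableau for the formula:
1. ¬(□(q ∨ r) → □□(q ∨ r)) ∧ ¬q, u
2. ¬(□(q ∨ r) → □□(q ∨ r)), u   [∧-rule on 1]
3. ¬q, u   [∧-rule on 1]
4. □(q ∨ r), u   [¬→-rule on 2]
5. ¬□□(q ∨ r), u   [¬→-rule on 2]
6. q ∨ r, u   [□-rule on 4 via uRu]
7. r, u   [∨-rule on 6 (branches; this branch)]
8. ¬□(q ∨ r), v   [¬□-rule on 5: fresh world v, uRv]
9. q ∨ r, v   [□-rule on 4 via uRv]
10. r, v   [∨-rule on 9 (branches; this branch)]
11. ¬(q ∨ r), w   [¬□-rule on 8: fresh world w, vRw]
12. ¬q, w   [¬∨-rule on 11]
13. ¬r, w   [¬∨-rule on 11]
Accessibility: uRu, uRv, vRv, vRw, wRw
Complete open branch: satisfiable in T, hence also in K (this T-model is also a K-model).
S4-tableau for the formula:
1. ¬(□(q ∨ r) → □□(q ∨ r)) ∧ ¬q, u
2. ¬(□(q ∨ r) → □□(q ∨ r)), u   [∧-rule on 1]
3. ¬q, u   [∧-rule on 1]
4. □(q ∨ r), u   [¬→-rule on 2]
5. ¬□□(q ∨ r), u   [¬→-rule on 2]
6. q ∨ r, u   [□-rule on 4 via uRu]
7. r, u   [∨-rule on 6 (branches; this branch)]
8. ¬□(q ∨ r), v   [¬□-rule on 5: fresh world v, uRv]
9. q ∨ r, v   [□-rule on 4 via uRv]
10. r, v   [∨-rule on 9 (branches; this branch)]
11. ¬(q ∨ r), w   [¬□-rule on 8: fresh world w, vRw]
12. ¬q, w   [¬∨-rule on 11]
13. ¬r, w   [¬∨-rule on 11]
14. q ∨ r, w   [□-rule on 4 via uRw]
15. r, w   [∨-rule on 14 (branches; this branch)]
Accessibility: uRu, uRv, uRw, vRv, vRw, wRw
Branch closes: r and ¬r both at w.
Every branch closes (one shown): unsatisfiable in S4, hence also in S5 (every S5-frame is an S4-frame).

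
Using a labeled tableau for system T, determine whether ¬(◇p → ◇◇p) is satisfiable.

1. ¬(◇p → ◇◇p), u
2. ◇p, u
3. ¬◇◇p, u
4. ¬◇p, u
5. ¬p, u
6. p, v
7. ¬◇p, v
8. ¬p, v
Accessibility: uRu, uRv, vRv
Branch closes: p and ¬p both at v.
Every branch closes; the branch above is one of them.

Unsatisfiable (every branch closes)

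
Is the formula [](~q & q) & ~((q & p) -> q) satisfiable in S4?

1. [](~q & q) & ~((q & p) -> q), 0
2. [](~q & q), 0   [&-rule on 1]
3. ~((q & p) -> q), 0   [&-rule on 1]
4. q & p, 0   [~->-rule on 3]
5. ~q, 0   [~->-rule on 3]
6. q, 0   [&-rule on 4]
7. p, 0   [&-rule on 4]
Accessibility: 0R0
Branch closes: q and ~q both at 0.
Every branch closes; the branch above is one of them.

Unsatisfiable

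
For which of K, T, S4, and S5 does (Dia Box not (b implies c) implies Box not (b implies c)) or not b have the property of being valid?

S5-tableau for the negation not ((Dia Box not (b implies c) implies Box not (b implies c)) or not b):
1. not ((Dia Box not (b implies c) implies Box not (b implies c)) or not b), w0
2. not (Dia Box not (b implies c) implies Box not (b implies c)), w0
3. b, w0
4. Dia Box not (b implies c), w0
5. not Box not (b implies c), w0
6. Box not (b implies c), w1
7. not (b implies c), w0
8. not c, w0
9. not (b implies c), w1
10. b, w1
11. not c, w1
12. b implies c, w2
13. not (b implies c), w2
14. b, w2
15. not c, w2
16. c, w2
Accessibility: w0Rw0, w0Rw1, w0Rw2, w1Rw0, w1Rw1, w1Rw2, w2Rw0, w2Rw1, w2Rw2
Branch closes: c and not c both at w2.
Every branch closes (one shown): valid in S5.
S4-tableau for the negation not ((Dia Box not (b implies c) implies Box not (b implies c)) or not b):
1. not ((Dia Box not (b implies c) implies Box not (b implies c)) or not b), w0
2. not (Dia Box not (b implies c) implies Box not (b implies c)), w0
3. b, w0
4. Dia Box not (b implies c), w0
5. not Box not (b implies c), w0
6. Box not (b implies c), w1
7. not (b implies c), w1
8. b, w1
9. not c, w1
10. b implies c, w2
11. c, w2
Accessibility: w0Rw0, w0Rw1, w0Rw2, w1Rw1, w2Rw2
Complete open branch: countermodel on an S4-frame, so not valid in S4, nor in K, T (the same frame is also a K-frame and a T-frame).

S5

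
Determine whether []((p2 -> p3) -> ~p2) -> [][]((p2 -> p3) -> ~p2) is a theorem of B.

Invalid (countermodel exists)

Tableau for the negation ~([]((p2 -> p3) -> ~p2) -> [][]((p2 -> p3) -> ~p2)):
1. ~([]((p2 -> p3) -> ~p2) -> [][]((p2 -> p3) -> ~p2)), u
2. []((p2 -> p3) -> ~p2), u
3. ~[][]((p2 -> p3) -> ~p2), u
4. (p2 -> p3) -> ~p2, u
5. ~p2, u
6. ~[]((p2 -> p3) -> ~p2), v
7. (p2 -> p3) -> ~p2, v
8. ~p2, v
9. ~((p2 -> p3) -> ~p2), w
10. p2 -> p3, w
11. p2, w
12. p3, w
Accessibility: uRu, uRv, vRu, vRv, vRw, wRv, wRw
The negation has an open branch (countermodel exists).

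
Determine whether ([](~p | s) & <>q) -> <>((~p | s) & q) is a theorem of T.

Tableau for the negation ~(([](~p | s) & <>q) -> <>((~p | s) & q)):
1. ~(([](~p | s) & <>q) -> <>((~p | s) & q)), 0
2. [](~p | s) & <>q, 0
3. ~<>((~p | s) & q), 0
4. [](~p | s), 0
5. <>q, 0
6. ~((~p | s) & q), 0
7. ~p | s, 0
8. ~q, 0
9. s, 0
10. q, 1
11. ~((~p | s) & q), 1
12. ~p | s, 1
13. ~(~p | s), 1
14. p, 1
15. ~s, 1
16. s, 1
Accessibility: 0R0, 0R1, 1R1
Branch closes: s and ~s both at 1.
Every branch of the negation's tableau closes; the branch above is one of them.

Yes, valid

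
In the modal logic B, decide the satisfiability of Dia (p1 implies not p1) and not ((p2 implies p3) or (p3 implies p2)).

1. Dia (p1 implies not p1) and not ((p2 implies p3) or (p3 implies p2)), 0
2. Dia (p1 implies not p1), 0
3. not ((p2 implies p3) or (p3 implies p2)), 0
4. not (p2 implies p3), 0
5. not (p3 implies p2), 0
6. p2, 0
7. not p3, 0
8. p3, 0
9. not p2, 0
Accessibility: 0R0
Branch closes: p3 and not p3 both at 0.
All branches of the tableau close; one closing branch shown above.

Unsatisfiable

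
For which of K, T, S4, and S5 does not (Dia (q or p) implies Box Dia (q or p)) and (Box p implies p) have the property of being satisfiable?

S4-tableau for the formula:
1. not (Dia (q or p) implies Box Dia (q or p)) and (Box p implies p), u
2. not (Dia (q or p) implies Box Dia (q or p)), u
3. Box p implies p, u
4. Dia (q or p), u
5. not Box Dia (q or p), u
6. p, u
7. q or p, v
8. p, v
9. not Dia (q or p), w
10. not (q or p), w
11. not q, w
12. not p, w
Accessibility: uRu, uRv, uRw, vRv, wRw
Complete open branch: satisfiable in S4, hence also in K, T (this S4-model is also a K-model and a T-model).
S5-tableau for the formula:
1. not (Dia (q or p) implies Box Dia (q or p)) and (Box p implies p), u
2. not (Dia (q or p) implies Box Dia (q or p)), u
3. Box p implies p, u
4. Dia (q or p), u
5. not Box Dia (q or p), u
6. not Box p, u
7. q or p, v
8. p, v
9. not Dia (q or p), w
10. not (q or p), u
11. not q, u
12. not p, u
13. not (q or p), v
14. not q, v
15. not p, v
Accessibility: uRu, uRv, uRw, vRu, vRv, vRw, wRu, wRv, wRw
Branch closes: p and not p both at v.
Every branch closes (one shown): unsatisfiable in S5.

K, T, S4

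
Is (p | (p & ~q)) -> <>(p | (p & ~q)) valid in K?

No, not valid

Tableau for the negation ~((p | (p & ~q)) -> <>(p | (p & ~q))):
1. ~((p | (p & ~q)) -> <>(p | (p & ~q))), w0
2. p | (p & ~q), w0
3. ~<>(p | (p & ~q)), w0
4. p & ~q, w0
5. p, w0
6. ~q, w0
The negation has an open branch (countermodel exists).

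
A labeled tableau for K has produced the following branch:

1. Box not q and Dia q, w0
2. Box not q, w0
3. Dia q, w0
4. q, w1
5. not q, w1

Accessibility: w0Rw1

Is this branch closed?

Closed

Both q and not q appear at w1.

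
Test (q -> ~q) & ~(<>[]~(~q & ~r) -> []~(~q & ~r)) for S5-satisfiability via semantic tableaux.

1. (q -> ~q) & ~(<>[]~(~q & ~r) -> []~(~q & ~r)), u
2. q -> ~q, u
3. ~(<>[]~(~q & ~r) -> []~(~q & ~r)), u
4. <>[]~(~q & ~r), u
5. ~[]~(~q & ~r), u
6. ~q, u
7. []~(~q & ~r), v
8. ~(~q & ~r), u
9. ~(~q & ~r), v
10. r, u
11. r, v
12. ~q & ~r, w
13. ~q, w
14. ~r, w
15. ~(~q & ~r), w
16. r, w
Accessibility: uRu, uRv, uRw, vRu, vRv, vRw, wRu, wRv, wRw
Branch closes: r and ~r both at w.
Every branch closes; the branch above is one of them.

No, unsatisfiable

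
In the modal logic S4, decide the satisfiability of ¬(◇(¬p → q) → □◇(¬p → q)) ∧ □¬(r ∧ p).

Satisfiable (open branch found)

1. ¬(◇(¬p → q) → □◇(¬p → q)) ∧ □¬(r ∧ p), 0
2. ¬(◇(¬p → q) → □◇(¬p → q)), 0
3. □¬(r ∧ p), 0
4. ◇(¬p → q), 0
5. ¬□◇(¬p → q), 0
6. ¬(r ∧ p), 0
7. ¬p, 0
8. ¬p → q, 1
9. ¬(r ∧ p), 1
10. q, 1
11. ¬p, 1
12. ¬◇(¬p → q), 2
13. ¬(r ∧ p), 2
14. ¬(¬p → q), 2
15. ¬p, 2
16. ¬q, 2
Accessibility: 0R0, 0R1, 0R2, 1R1, 2R2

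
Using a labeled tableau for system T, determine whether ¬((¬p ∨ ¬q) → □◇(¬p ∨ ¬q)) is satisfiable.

Satisfiable

1. ¬((¬p ∨ ¬q) → □◇(¬p ∨ ¬q)), 0
2. ¬p ∨ ¬q, 0
3. ¬□◇(¬p ∨ ¬q), 0
4. ¬q, 0
5. ¬◇(¬p ∨ ¬q), 1
6. ¬(¬p ∨ ¬q), 1
7. p, 1
8. q, 1
Accessibility: 0R0, 0R1, 1R1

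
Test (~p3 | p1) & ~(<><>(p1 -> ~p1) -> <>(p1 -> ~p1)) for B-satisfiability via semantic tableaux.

Satisfiable (open branch found)

1. (~p3 | p1) & ~(<><>(p1 -> ~p1) -> <>(p1 -> ~p1)), w0
2. ~p3 | p1, w0
3. ~(<><>(p1 -> ~p1) -> <>(p1 -> ~p1)), w0
4. <><>(p1 -> ~p1), w0
5. ~<>(p1 -> ~p1), w0
6. ~(p1 -> ~p1), w0
7. p1, w0
8. <>(p1 -> ~p1), w1
9. ~(p1 -> ~p1), w1
10. p1, w1
11. p1 -> ~p1, w2
12. ~p1, w2
Accessibility: w0Rw0, w0Rw1, w1Rw0, w1Rw1, w1Rw2, w2Rw1, w2Rw2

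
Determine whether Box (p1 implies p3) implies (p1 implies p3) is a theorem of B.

Tableau for the negation not (Box (p1 implies p3) implies (p1 implies p3)):
1. not (Box (p1 implies p3) implies (p1 implies p3)), 0
2. Box (p1 implies p3), 0
3. not (p1 implies p3), 0
4. p1, 0
5. not p3, 0
6. p1 implies p3, 0
7. p3, 0
Accessibility: 0R0
Branch closes: p3 and not p3 both at 0.
Every branch of the negation's tableau closes; the branch above is one of them.

Valid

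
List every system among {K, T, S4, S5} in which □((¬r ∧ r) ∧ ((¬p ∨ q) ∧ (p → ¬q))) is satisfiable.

T-tableau for the formula:
1. □((¬r ∧ r) ∧ ((¬p ∨ q) ∧ (p → ¬q))), w0
2. (¬r ∧ r) ∧ ((¬p ∨ q) ∧ (p → ¬q)), w0   [□-rule on 1 via w0Rw0]
3. ¬r ∧ r, w0   [∧-rule on 2]
4. (¬p ∨ q) ∧ (p → ¬q), w0   [∧-rule on 2]
5. ¬r, w0   [∧-rule on 3]
6. r, w0   [∧-rule on 3]
Accessibility: w0Rw0
Branch closes: r and ¬r both at w0.
Every branch closes (one shown): unsatisfiable in T, hence also in S4, S5 (every S4/S5-frame is a T-frame).
K-tableau for the formula:
1. □((¬r ∧ r) ∧ ((¬p ∨ q) ∧ (p → ¬q))), w0
Complete open branch: satisfiable in K.

K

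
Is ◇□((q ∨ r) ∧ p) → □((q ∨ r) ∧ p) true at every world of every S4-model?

Tableau for the negation ¬(◇□((q ∨ r) ∧ p) → □((q ∨ r) ∧ p)):
1. ¬(◇□((q ∨ r) ∧ p) → □((q ∨ r) ∧ p)), u
2. ◇□((q ∨ r) ∧ p), u
3. ¬□((q ∨ r) ∧ p), u
4. □((q ∨ r) ∧ p), v
5. (q ∨ r) ∧ p, v
6. q ∨ r, v
7. p, v
8. r, v
9. ¬((q ∨ r) ∧ p), w
10. ¬p, w
Accessibility: uRu, uRv, uRw, vRv, wRw
The negation has an open branch (countermodel exists).

No, not valid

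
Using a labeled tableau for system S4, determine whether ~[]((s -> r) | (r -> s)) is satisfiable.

No, unsatisfiable

1. ~[]((s -> r) | (r -> s)), w0
2. ~((s -> r) | (r -> s)), w1   [~[]-rule on 1: fresh world w1, w0Rw1]
3. ~(s -> r), w1   [~|-rule on 2]
4. ~(r -> s), w1   [~|-rule on 2]
5. s, w1   [~->-rule on 3]
6. ~r, w1   [~->-rule on 3]
7. r, w1   [~->-rule on 4]
8. ~s, w1   [~->-rule on 4]
Accessibility: w0Rw0, w0Rw1, w1Rw1
Branch closes: r and ~r both at w1.
Every branch closes; the branch above is one of them.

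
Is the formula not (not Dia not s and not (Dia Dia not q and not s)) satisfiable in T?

Yes, satisfiable

1. not (not Dia not s and not (Dia Dia not q and not s)), w0
2. Dia Dia not q and not s, w0
3. Dia Dia not q, w0
4. not s, w0
5. Dia not q, w1
6. not q, w2
Accessibility: w0Rw0, w0Rw1, w1Rw1, w1Rw2, w2Rw2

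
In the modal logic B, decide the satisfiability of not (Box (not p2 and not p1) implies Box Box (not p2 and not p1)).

Satisfiable (open branch found)

1. not (Box (not p2 and not p1) implies Box Box (not p2 and not p1)), w0
2. Box (not p2 and not p1), w0
3. not Box Box (not p2 and not p1), w0
4. not p2 and not p1, w0
5. not p2, w0
6. not p1, w0
7. not Box (not p2 and not p1), w1
8. not p2 and not p1, w1
9. not p2, w1
10. not p1, w1
11. not (not p2 and not p1), w2
12. p1, w2
Accessibility: w0Rw0, w0Rw1, w1Rw0, w1Rw1, w1Rw2, w2Rw1, w2Rw2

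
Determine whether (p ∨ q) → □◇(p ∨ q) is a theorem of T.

Not valid

Tableau for the negation ¬((p ∨ q) → □◇(p ∨ q)):
1. ¬((p ∨ q) → □◇(p ∨ q)), 0
2. p ∨ q, 0
3. ¬□◇(p ∨ q), 0
4. q, 0
5. ¬◇(p ∨ q), 1
6. ¬(p ∨ q), 1
7. ¬p, 1
8. ¬q, 1
Accessibility: 0R0, 0R1, 1R1
The negation has an open branch (countermodel exists).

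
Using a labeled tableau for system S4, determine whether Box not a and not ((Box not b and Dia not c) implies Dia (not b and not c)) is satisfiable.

Unsatisfiable (every branch closes)

1. Box not a and not ((Box not b and Dia not c) implies Dia (not b and not c)), 0
2. Box not a, 0   [and-rule on 1]
3. not ((Box not b and Dia not c) implies Dia (not b and not c)), 0   [and-rule on 1]
4. Box not b and Dia not c, 0   [neg-implies-rule on 3]
5. not Dia (not b and not c), 0   [neg-implies-rule on 3]
6. Box not b, 0   [and-rule on 4]
7. Dia not c, 0   [and-rule on 4]
8. not a, 0   [Box-rule on 2 via 0R0]
9. not (not b and not c), 0   [neg-Dia-rule on 5 via 0R0]
10. not b, 0   [Box-rule on 6 via 0R0]
11. c, 0   [neg-and-rule on 9 (branches; this branch)]
12. not c, 1   [Dia-rule on 7: fresh world 1, 0R1]
13. not a, 1   [Box-rule on 2 via 0R1]
14. not (not b and not c), 1   [neg-Dia-rule on 5 via 0R1]
15. not b, 1   [Box-rule on 6 via 0R1]
16. c, 1   [neg-and-rule on 14 (branches; this branch)]
Accessibility: 0R0, 0R1, 1R1
Branch closes: c and not c both at 1.
Every branch closes; the branch above is one of them.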